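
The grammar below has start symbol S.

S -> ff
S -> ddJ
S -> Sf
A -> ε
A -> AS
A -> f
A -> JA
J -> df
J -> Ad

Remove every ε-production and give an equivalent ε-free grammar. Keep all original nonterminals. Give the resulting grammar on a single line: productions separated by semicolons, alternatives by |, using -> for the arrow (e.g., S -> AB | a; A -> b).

Nullable set: {A}.
Drop A -> ε.
A -> AS: A nullable, giving AS | S.
A -> JA: A nullable, giving J | JA.
J -> Ad: A nullable, giving Ad | d.
Unchanged (no nullable symbols): S -> Sf; S -> ddJ; S -> ff; A -> f; J -> df.

S -> Sf | ff | ddJ; A -> J | S | f | AS | JA; J -> d | Ad | df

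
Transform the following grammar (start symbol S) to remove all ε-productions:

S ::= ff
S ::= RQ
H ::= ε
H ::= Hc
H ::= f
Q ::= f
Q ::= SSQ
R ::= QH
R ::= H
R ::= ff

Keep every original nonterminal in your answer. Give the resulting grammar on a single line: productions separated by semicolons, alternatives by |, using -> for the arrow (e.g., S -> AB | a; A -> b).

Nullable set: {H, R}.
S -> RQ: R nullable, giving Q | RQ.
Drop H -> ε.
H -> Hc: H nullable, giving Hc | c.
R -> H: H nullable, giving H.
R -> QH: H nullable, giving Q | QH.
Unchanged (no nullable symbols): S -> ff; H -> f; Q -> SSQ; Q -> f; R -> ff.

S -> Q | RQ | ff; H -> c | f | Hc; Q -> f | SSQ; R -> H | Q | QH | ff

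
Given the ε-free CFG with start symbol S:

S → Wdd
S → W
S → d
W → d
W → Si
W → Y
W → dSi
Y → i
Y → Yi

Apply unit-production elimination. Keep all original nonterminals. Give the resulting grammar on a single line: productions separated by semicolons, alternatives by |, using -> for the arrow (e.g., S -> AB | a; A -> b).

S -> d | i | Si | Yi | Wdd | dSi; W -> d | i | Si | Yi | dSi; Y -> i | Yi

Unit productions: S->W, W->Y.
Unit pairs (A ⇒* B via units): (S,W), (S,Y), (W,Y).
S: inherits non-unit rules of {S, W, Y} → Si | Wdd | Yi | d | dSi | i.
W: inherits non-unit rules of {W, Y} → Si | Yi | d | dSi | i.
Y: inherits non-unit rules of {Y} → Yi | i.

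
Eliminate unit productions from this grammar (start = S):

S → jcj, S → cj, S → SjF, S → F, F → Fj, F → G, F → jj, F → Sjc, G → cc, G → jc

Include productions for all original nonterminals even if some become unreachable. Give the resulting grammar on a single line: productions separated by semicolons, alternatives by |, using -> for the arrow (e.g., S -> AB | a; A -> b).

Unit productions: F->G, S->F.
Unit pairs (A ⇒* B via units): (F,G), (S,F), (S,G).
S: inherits non-unit rules of {F, G, S} → Fj | SjF | Sjc | cc | cj | jc | jcj | jj.
F: inherits non-unit rules of {F, G} → Fj | Sjc | cc | jc | jj.
G: inherits non-unit rules of {G} → cc | jc.

S -> Fj | cc | cj | jc | jj | SjF | Sjc | jcj; F -> Fj | cc | jc | jj | Sjc; G -> cc | jc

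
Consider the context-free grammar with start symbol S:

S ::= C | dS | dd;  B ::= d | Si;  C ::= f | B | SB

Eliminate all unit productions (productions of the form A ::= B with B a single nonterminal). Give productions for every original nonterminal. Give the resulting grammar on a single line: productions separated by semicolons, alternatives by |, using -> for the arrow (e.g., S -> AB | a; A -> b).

S -> d | f | SB | Si | dS | dd; B -> d | Si; C -> d | f | SB | Si

Unit productions: C->B, S->C.
Unit pairs (A ⇒* B via units): (C,B), (S,B), (S,C).
S: inherits non-unit rules of {B, C, S} → SB | Si | d | dS | dd | f.
B: inherits non-unit rules of {B} → Si | d.
C: inherits non-unit rules of {B, C} → SB | Si | d | f.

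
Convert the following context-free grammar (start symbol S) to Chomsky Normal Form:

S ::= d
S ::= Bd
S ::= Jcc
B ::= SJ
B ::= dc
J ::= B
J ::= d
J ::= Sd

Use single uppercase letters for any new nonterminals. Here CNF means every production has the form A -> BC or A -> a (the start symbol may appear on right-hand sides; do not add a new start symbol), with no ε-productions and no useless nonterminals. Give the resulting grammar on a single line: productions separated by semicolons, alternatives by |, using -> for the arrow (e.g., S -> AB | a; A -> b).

No ε-productions.
After unit-elimination: S -> d | Bd | Jcc; B -> SJ | dc; J -> d | SJ | Sd | dc.
TERM: introduce C -> c, A -> d and substitute in every rule of length ≥2.
BIN: S -> JCC becomes S -> JD, D -> CC.

S -> d | BA | JD; A -> d; B -> AC | SJ; C -> c; D -> CC; J -> d | AC | SA | SJ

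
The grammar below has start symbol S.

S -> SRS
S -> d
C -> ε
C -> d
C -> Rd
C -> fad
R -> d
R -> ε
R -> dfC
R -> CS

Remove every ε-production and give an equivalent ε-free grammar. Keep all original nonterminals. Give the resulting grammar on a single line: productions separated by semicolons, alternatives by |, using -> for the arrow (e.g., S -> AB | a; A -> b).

Nullable set: {C, R}.
S -> SRS: R nullable, giving SRS | SS.
Drop C -> ε.
C -> Rd: R nullable, giving Rd | d.
Drop R -> ε.
R -> CS: C nullable, giving CS | S.
R -> dfC: C nullable, giving df | dfC.
Unchanged (no nullable symbols): S -> d; C -> d; C -> fad; R -> d.

S -> d | SS | SRS; C -> d | Rd | fad; R -> S | d | CS | df | dfC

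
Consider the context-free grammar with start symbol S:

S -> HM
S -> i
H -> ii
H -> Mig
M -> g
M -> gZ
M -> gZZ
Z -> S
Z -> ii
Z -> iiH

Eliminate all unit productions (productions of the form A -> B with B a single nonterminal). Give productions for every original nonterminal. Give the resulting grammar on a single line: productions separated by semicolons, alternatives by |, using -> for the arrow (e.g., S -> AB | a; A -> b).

Unit productions: Z->S.
Unit pairs (A ⇒* B via units): (Z,S).
S: inherits non-unit rules of {S} → HM | i.
H: inherits non-unit rules of {H} → Mig | ii.
M: inherits non-unit rules of {M} → g | gZ | gZZ.
Z: inherits non-unit rules of {S, Z} → HM | i | ii | iiH.

S -> i | HM; H -> ii | Mig; M -> g | gZ | gZZ; Z -> i | HM | ii | iiH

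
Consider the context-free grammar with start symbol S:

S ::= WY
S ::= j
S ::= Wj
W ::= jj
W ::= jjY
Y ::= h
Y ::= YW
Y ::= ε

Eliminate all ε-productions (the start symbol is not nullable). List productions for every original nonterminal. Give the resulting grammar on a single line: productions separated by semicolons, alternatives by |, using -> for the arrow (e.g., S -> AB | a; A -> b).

S -> W | j | WY | Wj; W -> jj | jjY; Y -> W | h | YW

Nullable set: {Y}.
S -> WY: Y nullable, giving W | WY.
W -> jjY: Y nullable, giving jj | jjY.
Drop Y -> ε.
Y -> YW: Y nullable, giving W | YW.
Unchanged (no nullable symbols): S -> Wj; S -> j; W -> jj; Y -> h.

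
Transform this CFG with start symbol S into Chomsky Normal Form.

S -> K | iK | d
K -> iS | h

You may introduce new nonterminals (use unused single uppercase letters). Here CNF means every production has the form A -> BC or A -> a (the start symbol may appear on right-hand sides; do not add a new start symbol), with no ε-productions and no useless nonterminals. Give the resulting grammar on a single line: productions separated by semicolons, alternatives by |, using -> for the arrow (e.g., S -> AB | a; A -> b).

S -> d | h | AK | AS; A -> i; K -> h | AS

No ε-productions.
After unit-elimination: S -> d | h | iK | iS; K -> h | iS.
TERM: introduce A -> i and substitute in every rule of length ≥2.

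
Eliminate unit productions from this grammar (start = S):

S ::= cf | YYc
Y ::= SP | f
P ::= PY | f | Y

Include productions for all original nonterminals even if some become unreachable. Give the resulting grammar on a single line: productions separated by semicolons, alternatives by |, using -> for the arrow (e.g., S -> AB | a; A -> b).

S -> cf | YYc; P -> f | PY | SP; Y -> f | SP

Unit productions: P->Y.
Unit pairs (A ⇒* B via units): (P,Y).
S: inherits non-unit rules of {S} → YYc | cf.
P: inherits non-unit rules of {P, Y} → PY | SP | f.
Y: inherits non-unit rules of {Y} → SP | f.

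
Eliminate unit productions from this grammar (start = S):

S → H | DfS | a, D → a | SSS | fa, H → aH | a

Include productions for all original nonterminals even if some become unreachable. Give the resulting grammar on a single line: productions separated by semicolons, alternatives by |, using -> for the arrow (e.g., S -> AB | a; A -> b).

S -> a | aH | DfS; D -> a | fa | SSS; H -> a | aH

Unit productions: S->H.
Unit pairs (A ⇒* B via units): (S,H).
S: inherits non-unit rules of {H, S} → DfS | a | aH.
D: inherits non-unit rules of {D} → SSS | a | fa.
H: inherits non-unit rules of {H} → a | aH.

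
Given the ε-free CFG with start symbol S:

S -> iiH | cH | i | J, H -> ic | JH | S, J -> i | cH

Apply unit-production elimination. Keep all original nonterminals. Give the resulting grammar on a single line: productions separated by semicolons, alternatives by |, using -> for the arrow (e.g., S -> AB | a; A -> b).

Unit productions: H->S, S->J.
Unit pairs (A ⇒* B via units): (H,J), (H,S), (S,J).
S: inherits non-unit rules of {J, S} → cH | i | iiH.
H: inherits non-unit rules of {H, J, S} → JH | cH | i | ic | iiH.
J: inherits non-unit rules of {J} → cH | i.

S -> i | cH | iiH; H -> i | JH | cH | ic | iiH; J -> i | cH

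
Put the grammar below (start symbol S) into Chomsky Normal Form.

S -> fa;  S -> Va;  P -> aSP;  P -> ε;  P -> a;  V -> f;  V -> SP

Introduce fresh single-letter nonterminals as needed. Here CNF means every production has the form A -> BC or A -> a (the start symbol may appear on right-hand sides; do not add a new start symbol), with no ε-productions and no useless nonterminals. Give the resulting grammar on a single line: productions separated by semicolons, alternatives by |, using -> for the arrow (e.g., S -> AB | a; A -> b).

Nullable: {P}; after ε-elimination: S -> Va | fa; P -> a | aS | aSP; V -> S | f | SP.
After unit-elimination: S -> Va | fa; P -> a | aS | aSP; V -> f | SP | Va | fa.
TERM: introduce A -> a, B -> f and substitute in every rule of length ≥2.
BIN: P -> ASP becomes P -> AC, C -> SP.

S -> BA | VA; A -> a; B -> f; C -> SP; P -> a | AC | AS; V -> f | BA | SP | VA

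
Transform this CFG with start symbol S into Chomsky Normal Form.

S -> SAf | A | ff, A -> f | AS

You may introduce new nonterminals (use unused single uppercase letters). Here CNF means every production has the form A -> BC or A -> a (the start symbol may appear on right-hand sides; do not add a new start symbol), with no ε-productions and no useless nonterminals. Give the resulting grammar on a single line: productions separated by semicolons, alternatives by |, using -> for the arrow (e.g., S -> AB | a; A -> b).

No ε-productions.
After unit-elimination: S -> f | AS | ff | SAf; A -> f | AS.
TERM: introduce B -> f and substitute in every rule of length ≥2.
BIN: S -> SAB becomes S -> SC, C -> AB.

S -> f | AS | BB | SC; A -> f | AS; B -> f; C -> AB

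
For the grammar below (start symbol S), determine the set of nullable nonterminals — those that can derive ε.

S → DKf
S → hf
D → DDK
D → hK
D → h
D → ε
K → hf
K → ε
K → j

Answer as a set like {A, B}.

{D, K}

Directly nullable (have an ε-rule): {D, K}.
Not nullable: S — each has a terminal in every rule's right-hand side or depends on a non-nullable symbol.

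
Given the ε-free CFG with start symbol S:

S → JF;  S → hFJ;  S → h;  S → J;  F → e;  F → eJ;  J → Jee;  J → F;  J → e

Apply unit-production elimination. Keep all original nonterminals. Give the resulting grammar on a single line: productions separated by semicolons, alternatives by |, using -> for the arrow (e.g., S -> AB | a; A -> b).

Unit productions: J->F, S->J.
Unit pairs (A ⇒* B via units): (J,F), (S,F), (S,J).
S: inherits non-unit rules of {F, J, S} → JF | Jee | e | eJ | h | hFJ.
F: inherits non-unit rules of {F} → e | eJ.
J: inherits non-unit rules of {F, J} → Jee | e | eJ.

S -> e | h | JF | eJ | Jee | hFJ; F -> e | eJ; J -> e | eJ | Jee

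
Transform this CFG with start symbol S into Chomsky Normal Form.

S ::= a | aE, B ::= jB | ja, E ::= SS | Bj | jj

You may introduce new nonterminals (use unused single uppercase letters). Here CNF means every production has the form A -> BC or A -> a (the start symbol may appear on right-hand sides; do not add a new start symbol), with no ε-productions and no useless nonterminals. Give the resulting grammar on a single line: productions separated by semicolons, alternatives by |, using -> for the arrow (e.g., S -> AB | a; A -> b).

No ε-productions.
No unit productions to eliminate.
TERM: introduce C -> a, A -> j and substitute in every rule of length ≥2.

S -> a | CE; A -> j; B -> AB | AC; C -> a; E -> AA | BA | SS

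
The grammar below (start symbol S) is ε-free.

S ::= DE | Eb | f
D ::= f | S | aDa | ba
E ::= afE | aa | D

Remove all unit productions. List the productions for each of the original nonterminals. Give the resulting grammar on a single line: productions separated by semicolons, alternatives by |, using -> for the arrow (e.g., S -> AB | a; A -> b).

S -> f | DE | Eb; D -> f | DE | Eb | ba | aDa; E -> f | DE | Eb | aa | ba | aDa | afE

Unit productions: D->S, E->D.
Unit pairs (A ⇒* B via units): (D,S), (E,D), (E,S).
S: inherits non-unit rules of {S} → DE | Eb | f.
D: inherits non-unit rules of {D, S} → DE | Eb | aDa | ba | f.
E: inherits non-unit rules of {D, E, S} → DE | Eb | aDa | aa | afE | ba | f.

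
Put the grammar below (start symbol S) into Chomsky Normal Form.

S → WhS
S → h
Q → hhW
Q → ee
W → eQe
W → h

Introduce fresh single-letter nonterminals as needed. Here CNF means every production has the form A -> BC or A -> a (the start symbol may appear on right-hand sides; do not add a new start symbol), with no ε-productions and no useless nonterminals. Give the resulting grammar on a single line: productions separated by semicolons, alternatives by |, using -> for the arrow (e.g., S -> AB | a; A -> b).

S -> h | WD; A -> e; B -> h; C -> BW; D -> BS; E -> QA; Q -> AA | BC; W -> h | AE

No ε-productions.
No unit productions to eliminate.
TERM: introduce A -> e, B -> h and substitute in every rule of length ≥2.
BIN: Q -> BBW becomes Q -> BC, C -> BW; S -> WBS becomes S -> WD, D -> BS; W -> AQA becomes W -> AE, E -> QA.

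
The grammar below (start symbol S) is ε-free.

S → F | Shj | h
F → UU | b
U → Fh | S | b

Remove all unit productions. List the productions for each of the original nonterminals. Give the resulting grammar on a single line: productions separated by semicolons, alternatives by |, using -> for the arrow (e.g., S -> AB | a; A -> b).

Unit productions: S->F, U->S.
Unit pairs (A ⇒* B via units): (S,F), (U,F), (U,S).
S: inherits non-unit rules of {F, S} → Shj | UU | b | h.
F: inherits non-unit rules of {F} → UU | b.
U: inherits non-unit rules of {F, S, U} → Fh | Shj | UU | b | h.

S -> b | h | UU | Shj; F -> b | UU; U -> b | h | Fh | UU | Shj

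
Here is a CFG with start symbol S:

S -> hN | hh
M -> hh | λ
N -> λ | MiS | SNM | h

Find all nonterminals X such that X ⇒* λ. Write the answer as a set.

{M, N}

Directly nullable (have an ε-rule): {M, N}.
Not nullable: S — each has a terminal in every rule's right-hand side or depends on a non-nullable symbol.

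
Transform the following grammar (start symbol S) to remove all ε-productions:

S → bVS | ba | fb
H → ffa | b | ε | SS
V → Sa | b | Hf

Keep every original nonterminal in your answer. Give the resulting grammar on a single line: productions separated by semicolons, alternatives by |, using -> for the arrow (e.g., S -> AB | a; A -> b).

S -> ba | fb | bVS; H -> b | SS | ffa; V -> b | f | Hf | Sa

Nullable set: {H}.
Drop H -> ε.
V -> Hf: H nullable, giving Hf | f.
Unchanged (no nullable symbols): S -> bVS; S -> ba; S -> fb; H -> SS; H -> b; H -> ffa; V -> Sa; V -> b.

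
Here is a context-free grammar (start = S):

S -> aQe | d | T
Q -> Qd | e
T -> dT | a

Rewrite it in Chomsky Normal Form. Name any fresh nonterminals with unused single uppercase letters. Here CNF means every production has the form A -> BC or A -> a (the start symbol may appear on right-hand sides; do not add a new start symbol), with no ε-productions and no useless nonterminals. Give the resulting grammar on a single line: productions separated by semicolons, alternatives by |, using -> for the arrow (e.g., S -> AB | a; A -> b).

S -> a | d | AT | BD; A -> d; B -> a; C -> e; D -> QC; Q -> e | QA; T -> a | AT

No ε-productions.
After unit-elimination: S -> a | d | dT | aQe; Q -> e | Qd; T -> a | dT.
TERM: introduce B -> a, A -> d, C -> e and substitute in every rule of length ≥2.
BIN: S -> BQC becomes S -> BD, D -> QC.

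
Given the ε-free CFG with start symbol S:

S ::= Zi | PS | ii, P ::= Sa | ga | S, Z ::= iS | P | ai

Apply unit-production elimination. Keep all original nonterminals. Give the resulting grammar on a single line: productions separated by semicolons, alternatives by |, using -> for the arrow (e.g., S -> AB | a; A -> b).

S -> PS | Zi | ii; P -> PS | Sa | Zi | ga | ii; Z -> PS | Sa | Zi | ai | ga | iS | ii

Unit productions: P->S, Z->P.
Unit pairs (A ⇒* B via units): (P,S), (Z,P), (Z,S).
S: inherits non-unit rules of {S} → PS | Zi | ii.
P: inherits non-unit rules of {P, S} → PS | Sa | Zi | ga | ii.
Z: inherits non-unit rules of {P, S, Z} → PS | Sa | Zi | ai | ga | iS | ii.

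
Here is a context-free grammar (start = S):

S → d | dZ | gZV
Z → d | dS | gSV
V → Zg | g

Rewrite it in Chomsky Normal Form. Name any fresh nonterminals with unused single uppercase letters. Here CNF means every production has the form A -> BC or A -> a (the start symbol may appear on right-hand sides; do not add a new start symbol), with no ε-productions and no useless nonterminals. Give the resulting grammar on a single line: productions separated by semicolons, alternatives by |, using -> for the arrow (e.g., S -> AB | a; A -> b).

S -> d | AZ | BC; A -> d; B -> g; C -> ZV; D -> SV; V -> g | ZB; Z -> d | AS | BD

No ε-productions.
No unit productions to eliminate.
TERM: introduce A -> d, B -> g and substitute in every rule of length ≥2.
BIN: S -> BZV becomes S -> BC, C -> ZV; Z -> BSV becomes Z -> BD, D -> SV.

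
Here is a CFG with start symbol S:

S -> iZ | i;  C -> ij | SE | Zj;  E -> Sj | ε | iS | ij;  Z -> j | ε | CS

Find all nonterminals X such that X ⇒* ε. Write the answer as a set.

{E, Z}

Directly nullable (have an ε-rule): {E, Z}.
Not nullable: C, S — each has a terminal in every rule's right-hand side or depends on a non-nullable symbol.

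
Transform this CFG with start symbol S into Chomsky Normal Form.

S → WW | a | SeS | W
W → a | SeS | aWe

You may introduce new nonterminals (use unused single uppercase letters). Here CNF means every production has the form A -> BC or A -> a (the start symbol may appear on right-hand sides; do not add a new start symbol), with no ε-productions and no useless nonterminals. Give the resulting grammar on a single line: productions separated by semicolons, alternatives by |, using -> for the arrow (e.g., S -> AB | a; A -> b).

No ε-productions.
After unit-elimination: S -> a | WW | SeS | aWe; W -> a | SeS | aWe.
TERM: introduce B -> a, A -> e and substitute in every rule of length ≥2.
BIN: S -> BWA becomes S -> BC, C -> WA; S -> SAS becomes S -> SD, D -> AS; W -> BWA becomes W -> BE, E -> WA; W -> SAS becomes W -> SF, F -> AS.

S -> a | BC | SD | WW; A -> e; B -> a; C -> WA; D -> AS; E -> WA; F -> AS; W -> a | BE | SF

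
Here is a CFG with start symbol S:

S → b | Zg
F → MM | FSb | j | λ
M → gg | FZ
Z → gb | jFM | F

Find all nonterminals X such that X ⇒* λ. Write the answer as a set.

Directly nullable (have an ε-rule): {F}.
Z is nullable via Z -> F (every symbol on the right is already known nullable).
M is nullable via M -> FZ (every symbol on the right is already known nullable).
Not nullable: S — each has a terminal in every rule's right-hand side or depends on a non-nullable symbol.

{F, M, Z}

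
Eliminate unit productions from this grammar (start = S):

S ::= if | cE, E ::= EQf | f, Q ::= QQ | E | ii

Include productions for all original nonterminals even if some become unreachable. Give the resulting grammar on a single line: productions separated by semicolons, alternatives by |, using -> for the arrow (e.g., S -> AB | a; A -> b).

S -> cE | if; E -> f | EQf; Q -> f | QQ | ii | EQf

Unit productions: Q->E.
Unit pairs (A ⇒* B via units): (Q,E).
S: inherits non-unit rules of {S} → cE | if.
E: inherits non-unit rules of {E} → EQf | f.
Q: inherits non-unit rules of {E, Q} → EQf | QQ | f | ii.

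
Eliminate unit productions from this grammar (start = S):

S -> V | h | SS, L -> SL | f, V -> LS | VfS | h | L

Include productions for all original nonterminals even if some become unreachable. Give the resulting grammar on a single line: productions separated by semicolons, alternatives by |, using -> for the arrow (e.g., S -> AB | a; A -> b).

S -> f | h | LS | SL | SS | VfS; L -> f | SL; V -> f | h | LS | SL | VfS

Unit productions: S->V, V->L.
Unit pairs (A ⇒* B via units): (S,L), (S,V), (V,L).
S: inherits non-unit rules of {L, S, V} → LS | SL | SS | VfS | f | h.
L: inherits non-unit rules of {L} → SL | f.
V: inherits non-unit rules of {L, V} → LS | SL | VfS | f | h.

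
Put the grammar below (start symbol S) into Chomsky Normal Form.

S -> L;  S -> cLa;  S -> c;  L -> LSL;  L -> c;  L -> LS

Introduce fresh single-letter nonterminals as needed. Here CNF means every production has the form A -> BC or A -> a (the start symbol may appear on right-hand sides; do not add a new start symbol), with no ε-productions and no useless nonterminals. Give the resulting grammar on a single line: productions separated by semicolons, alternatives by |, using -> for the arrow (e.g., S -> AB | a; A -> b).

No ε-productions.
After unit-elimination: S -> c | LS | LSL | cLa; L -> c | LS | LSL.
TERM: introduce B -> a, A -> c and substitute in every rule of length ≥2.
BIN: L -> LSL becomes L -> LC, C -> SL; S -> ALB becomes S -> AD, D -> LB; S -> LSL becomes S -> LE, E -> SL.

S -> c | AD | LE | LS; A -> c; B -> a; C -> SL; D -> LB; E -> SL; L -> c | LC | LS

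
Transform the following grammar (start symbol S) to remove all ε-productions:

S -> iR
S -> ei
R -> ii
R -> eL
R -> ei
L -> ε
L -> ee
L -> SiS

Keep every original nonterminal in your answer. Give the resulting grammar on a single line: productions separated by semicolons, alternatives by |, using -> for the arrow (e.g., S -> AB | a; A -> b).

S -> ei | iR; L -> ee | SiS; R -> e | eL | ei | ii

Nullable set: {L}.
Drop L -> ε.
R -> eL: L nullable, giving e | eL.
Unchanged (no nullable symbols): S -> ei; S -> iR; L -> SiS; L -> ee; R -> ei; R -> ii.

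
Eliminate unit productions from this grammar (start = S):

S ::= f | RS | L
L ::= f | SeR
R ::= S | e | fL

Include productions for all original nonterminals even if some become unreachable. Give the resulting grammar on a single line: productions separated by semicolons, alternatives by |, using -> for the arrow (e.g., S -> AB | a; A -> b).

Unit productions: R->S, S->L.
Unit pairs (A ⇒* B via units): (R,L), (R,S), (S,L).
S: inherits non-unit rules of {L, S} → RS | SeR | f.
L: inherits non-unit rules of {L} → SeR | f.
R: inherits non-unit rules of {L, R, S} → RS | SeR | e | f | fL.

S -> f | RS | SeR; L -> f | SeR; R -> e | f | RS | fL | SeR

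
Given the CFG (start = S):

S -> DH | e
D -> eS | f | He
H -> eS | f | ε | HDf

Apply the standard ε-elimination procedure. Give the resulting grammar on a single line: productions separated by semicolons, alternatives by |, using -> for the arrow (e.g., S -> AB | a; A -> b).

Nullable set: {H}.
S -> DH: H nullable, giving D | DH.
D -> He: H nullable, giving He | e.
Drop H -> ε.
H -> HDf: H nullable, giving Df | HDf.
Unchanged (no nullable symbols): S -> e; D -> eS; D -> f; H -> eS; H -> f.

S -> D | e | DH; D -> e | f | He | eS; H -> f | Df | eS | HDf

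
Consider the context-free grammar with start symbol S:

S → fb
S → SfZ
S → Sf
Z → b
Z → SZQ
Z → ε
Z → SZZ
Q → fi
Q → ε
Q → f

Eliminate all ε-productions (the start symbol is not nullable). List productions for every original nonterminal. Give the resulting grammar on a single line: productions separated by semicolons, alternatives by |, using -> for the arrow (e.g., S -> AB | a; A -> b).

Nullable set: {Q, Z}.
S -> SfZ: Z nullable, giving Sf | SfZ.
Drop Q -> ε.
Drop Z -> ε.
Z -> SZQ: Z, Q nullable, giving S | SQ | SZ | SZQ.
Z -> SZZ: Z, Z nullable, giving S | SZ | SZZ.
Unchanged (no nullable symbols): S -> Sf; S -> fb; Q -> f; Q -> fi; Z -> b.

S -> Sf | fb | SfZ; Q -> f | fi; Z -> S | b | SQ | SZ | SZQ | SZZ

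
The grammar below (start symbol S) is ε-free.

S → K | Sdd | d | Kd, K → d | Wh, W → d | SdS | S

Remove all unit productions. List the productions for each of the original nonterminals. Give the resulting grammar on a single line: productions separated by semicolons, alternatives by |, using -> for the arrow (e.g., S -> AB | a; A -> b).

S -> d | Kd | Wh | Sdd; K -> d | Wh; W -> d | Kd | Wh | SdS | Sdd

Unit productions: S->K, W->S.
Unit pairs (A ⇒* B via units): (S,K), (W,K), (W,S).
S: inherits non-unit rules of {K, S} → Kd | Sdd | Wh | d.
K: inherits non-unit rules of {K} → Wh | d.
W: inherits non-unit rules of {K, S, W} → Kd | SdS | Sdd | Wh | d.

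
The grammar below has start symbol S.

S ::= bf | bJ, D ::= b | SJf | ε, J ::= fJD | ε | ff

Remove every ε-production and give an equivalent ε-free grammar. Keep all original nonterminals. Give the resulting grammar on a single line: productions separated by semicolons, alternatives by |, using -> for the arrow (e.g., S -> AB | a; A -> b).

S -> b | bJ | bf; D -> b | Sf | SJf; J -> f | fD | fJ | ff | fJD

Nullable set: {D, J}.
S -> bJ: J nullable, giving b | bJ.
Drop D -> ε.
D -> SJf: J nullable, giving SJf | Sf.
Drop J -> ε.
J -> fJD: J, D nullable, giving f | fD | fJ | fJD.
Unchanged (no nullable symbols): S -> bf; D -> b; J -> ff.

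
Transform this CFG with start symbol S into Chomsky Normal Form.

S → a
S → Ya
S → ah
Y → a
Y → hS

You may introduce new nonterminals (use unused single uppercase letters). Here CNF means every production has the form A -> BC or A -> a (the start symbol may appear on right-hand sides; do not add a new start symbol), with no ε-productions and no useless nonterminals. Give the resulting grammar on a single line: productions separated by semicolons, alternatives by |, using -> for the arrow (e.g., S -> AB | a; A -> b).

S -> a | AB | YA; A -> a; B -> h; Y -> a | BS

No ε-productions.
No unit productions to eliminate.
TERM: introduce A -> a, B -> h and substitute in every rule of length ≥2.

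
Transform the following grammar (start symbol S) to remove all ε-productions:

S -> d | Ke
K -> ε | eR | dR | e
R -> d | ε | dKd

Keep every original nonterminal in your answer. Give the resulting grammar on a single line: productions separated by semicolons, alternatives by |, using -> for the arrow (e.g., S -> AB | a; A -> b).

Nullable set: {K, R}.
S -> Ke: K nullable, giving Ke | e.
Drop K -> ε.
K -> dR: R nullable, giving d | dR.
K -> eR: R nullable, giving e | eR.
Drop R -> ε.
R -> dKd: K nullable, giving dKd | dd.
Unchanged (no nullable symbols): S -> d; K -> e; R -> d.

S -> d | e | Ke; K -> d | e | dR | eR; R -> d | dd | dKd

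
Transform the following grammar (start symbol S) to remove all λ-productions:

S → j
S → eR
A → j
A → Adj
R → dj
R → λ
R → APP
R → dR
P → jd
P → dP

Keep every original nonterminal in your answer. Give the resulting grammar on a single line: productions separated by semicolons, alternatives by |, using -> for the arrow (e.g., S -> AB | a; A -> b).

Nullable set: {R}.
S -> eR: R nullable, giving e | eR.
Drop R -> λ.
R -> dR: R nullable, giving d | dR.
Unchanged (no nullable symbols): S -> j; A -> Adj; A -> j; P -> dP; P -> jd; R -> APP; R -> dj.

S -> e | j | eR; A -> j | Adj; P -> dP | jd; R -> d | dR | dj | APP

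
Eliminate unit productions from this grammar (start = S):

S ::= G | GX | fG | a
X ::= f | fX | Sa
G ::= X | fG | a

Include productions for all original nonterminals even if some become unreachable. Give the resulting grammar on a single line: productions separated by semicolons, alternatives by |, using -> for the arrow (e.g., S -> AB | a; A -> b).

S -> a | f | GX | Sa | fG | fX; G -> a | f | Sa | fG | fX; X -> f | Sa | fX

Unit productions: G->X, S->G.
Unit pairs (A ⇒* B via units): (G,X), (S,G), (S,X).
S: inherits non-unit rules of {G, S, X} → GX | Sa | a | f | fG | fX.
G: inherits non-unit rules of {G, X} → Sa | a | f | fG | fX.
X: inherits non-unit rules of {X} → Sa | f | fX.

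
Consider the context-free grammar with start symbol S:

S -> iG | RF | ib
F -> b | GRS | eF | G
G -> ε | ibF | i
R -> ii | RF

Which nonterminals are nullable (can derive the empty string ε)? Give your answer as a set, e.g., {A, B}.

{F, G}

Directly nullable (have an ε-rule): {G}.
F is nullable via F -> G (every symbol on the right is already known nullable).
Not nullable: R, S — each has a terminal in every rule's right-hand side or depends on a non-nullable symbol.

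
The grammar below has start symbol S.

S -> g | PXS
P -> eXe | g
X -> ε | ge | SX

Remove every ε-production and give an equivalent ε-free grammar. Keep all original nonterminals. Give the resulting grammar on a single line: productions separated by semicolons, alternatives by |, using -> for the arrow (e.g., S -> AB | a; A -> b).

S -> g | PS | PXS; P -> g | ee | eXe; X -> S | SX | ge

Nullable set: {X}.
S -> PXS: X nullable, giving PS | PXS.
P -> eXe: X nullable, giving eXe | ee.
Drop X -> ε.
X -> SX: X nullable, giving S | SX.
Unchanged (no nullable symbols): S -> g; P -> g; X -> ge.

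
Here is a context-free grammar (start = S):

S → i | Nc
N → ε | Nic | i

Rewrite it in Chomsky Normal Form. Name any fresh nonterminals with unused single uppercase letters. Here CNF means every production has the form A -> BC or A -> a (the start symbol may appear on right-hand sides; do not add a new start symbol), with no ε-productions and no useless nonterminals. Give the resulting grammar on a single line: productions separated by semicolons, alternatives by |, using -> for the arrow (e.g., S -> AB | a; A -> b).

Nullable: {N}; after ε-elimination: S -> c | i | Nc; N -> i | ic | Nic.
No unit productions to eliminate.
TERM: introduce B -> c, A -> i and substitute in every rule of length ≥2.
BIN: N -> NAB becomes N -> NC, C -> AB.

S -> c | i | NB; A -> i; B -> c; C -> AB; N -> i | AB | NC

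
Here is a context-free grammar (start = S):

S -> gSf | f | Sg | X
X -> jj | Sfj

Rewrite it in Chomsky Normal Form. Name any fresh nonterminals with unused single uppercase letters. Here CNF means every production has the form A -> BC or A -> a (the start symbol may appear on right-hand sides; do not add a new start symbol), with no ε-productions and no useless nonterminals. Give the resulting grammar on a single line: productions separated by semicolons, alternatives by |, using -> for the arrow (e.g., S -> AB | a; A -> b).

S -> f | BB | CD | SC | SE; A -> f; B -> j; C -> g; D -> SA; E -> AB

No ε-productions.
After unit-elimination: S -> f | Sg | jj | Sfj | gSf; X -> jj | Sfj.
TERM: introduce A -> f, C -> g, B -> j and substitute in every rule of length ≥2.
BIN: S -> CSA becomes S -> CD, D -> SA; S -> SAB becomes S -> SE, E -> AB; X -> SAB becomes X -> SF, F -> AB.
Drop unreachable/unproductive: X.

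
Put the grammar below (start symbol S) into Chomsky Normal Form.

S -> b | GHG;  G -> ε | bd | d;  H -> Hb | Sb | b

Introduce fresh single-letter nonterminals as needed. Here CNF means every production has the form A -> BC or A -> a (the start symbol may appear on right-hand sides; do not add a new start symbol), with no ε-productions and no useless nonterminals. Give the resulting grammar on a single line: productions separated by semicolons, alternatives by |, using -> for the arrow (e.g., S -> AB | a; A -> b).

S -> b | GC | GH | HA | HG | SA; A -> b; B -> d; C -> HG; G -> d | AB; H -> b | HA | SA

Nullable: {G}; after ε-elimination: S -> H | b | GH | HG | GHG; G -> d | bd; H -> b | Hb | Sb.
After unit-elimination: S -> b | GH | HG | Hb | Sb | GHG; G -> d | bd; H -> b | Hb | Sb.
TERM: introduce A -> b, B -> d and substitute in every rule of length ≥2.
BIN: S -> GHG becomes S -> GC, C -> HG.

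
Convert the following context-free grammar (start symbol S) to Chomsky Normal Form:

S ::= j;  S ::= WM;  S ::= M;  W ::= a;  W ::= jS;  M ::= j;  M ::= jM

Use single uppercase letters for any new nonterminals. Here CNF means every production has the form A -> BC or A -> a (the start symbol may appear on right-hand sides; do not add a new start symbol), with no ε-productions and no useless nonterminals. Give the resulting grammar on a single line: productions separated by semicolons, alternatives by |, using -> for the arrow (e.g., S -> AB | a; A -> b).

No ε-productions.
After unit-elimination: S -> j | WM | jM; M -> j | jM; W -> a | jS.
TERM: introduce A -> j and substitute in every rule of length ≥2.

S -> j | AM | WM; A -> j; M -> j | AM; W -> a | AS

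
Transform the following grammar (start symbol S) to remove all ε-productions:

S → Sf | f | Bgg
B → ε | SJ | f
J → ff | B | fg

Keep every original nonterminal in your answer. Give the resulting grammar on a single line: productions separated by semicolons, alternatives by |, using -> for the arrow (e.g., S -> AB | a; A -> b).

Nullable set: {B, J}.
S -> Bgg: B nullable, giving Bgg | gg.
Drop B -> ε.
B -> SJ: J nullable, giving S | SJ.
J -> B: B nullable, giving B.
Unchanged (no nullable symbols): S -> Sf; S -> f; B -> f; J -> ff; J -> fg.

S -> f | Sf | gg | Bgg; B -> S | f | SJ; J -> B | ff | fg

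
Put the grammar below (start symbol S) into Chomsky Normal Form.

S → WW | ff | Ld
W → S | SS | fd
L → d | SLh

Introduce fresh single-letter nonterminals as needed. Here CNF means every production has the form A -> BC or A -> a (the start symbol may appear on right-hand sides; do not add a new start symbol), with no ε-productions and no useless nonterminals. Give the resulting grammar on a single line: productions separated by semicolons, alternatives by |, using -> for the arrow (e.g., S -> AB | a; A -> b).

No ε-productions.
After unit-elimination: S -> Ld | WW | ff; L -> d | SLh; W -> Ld | SS | WW | fd | ff.
TERM: introduce B -> d, C -> f, A -> h and substitute in every rule of length ≥2.
BIN: L -> SLA becomes L -> SD, D -> LA.

S -> CC | LB | WW; A -> h; B -> d; C -> f; D -> LA; L -> d | SD; W -> CB | CC | LB | SS | WW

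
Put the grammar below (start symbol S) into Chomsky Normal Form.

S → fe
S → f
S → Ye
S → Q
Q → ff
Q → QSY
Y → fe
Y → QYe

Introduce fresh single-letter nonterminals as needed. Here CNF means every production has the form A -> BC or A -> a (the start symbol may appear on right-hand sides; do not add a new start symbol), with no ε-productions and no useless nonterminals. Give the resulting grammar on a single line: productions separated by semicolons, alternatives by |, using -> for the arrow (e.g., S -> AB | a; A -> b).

No ε-productions.
After unit-elimination: S -> f | Ye | fe | ff | QSY; Q -> ff | QSY; Y -> fe | QYe.
TERM: introduce B -> e, A -> f and substitute in every rule of length ≥2.
BIN: Q -> QSY becomes Q -> QC, C -> SY; S -> QSY becomes S -> QD, D -> SY; Y -> QYB becomes Y -> QE, E -> YB.

S -> f | AA | AB | QD | YB; A -> f; B -> e; C -> SY; D -> SY; E -> YB; Q -> AA | QC; Y -> AB | QE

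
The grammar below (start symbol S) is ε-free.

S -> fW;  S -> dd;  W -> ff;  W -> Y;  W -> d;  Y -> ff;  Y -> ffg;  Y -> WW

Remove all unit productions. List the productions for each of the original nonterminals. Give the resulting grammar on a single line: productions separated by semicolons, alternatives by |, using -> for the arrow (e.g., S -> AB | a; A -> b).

Unit productions: W->Y.
Unit pairs (A ⇒* B via units): (W,Y).
S: inherits non-unit rules of {S} → dd | fW.
W: inherits non-unit rules of {W, Y} → WW | d | ff | ffg.
Y: inherits non-unit rules of {Y} → WW | ff | ffg.

S -> dd | fW; W -> d | WW | ff | ffg; Y -> WW | ff | ffg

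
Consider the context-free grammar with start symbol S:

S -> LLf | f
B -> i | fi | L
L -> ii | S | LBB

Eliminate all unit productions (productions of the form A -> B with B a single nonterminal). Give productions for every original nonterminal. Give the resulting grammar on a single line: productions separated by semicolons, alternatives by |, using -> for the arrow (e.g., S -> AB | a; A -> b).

Unit productions: B->L, L->S.
Unit pairs (A ⇒* B via units): (B,L), (B,S), (L,S).
S: inherits non-unit rules of {S} → LLf | f.
B: inherits non-unit rules of {B, L, S} → LBB | LLf | f | fi | i | ii.
L: inherits non-unit rules of {L, S} → LBB | LLf | f | ii.

S -> f | LLf; B -> f | i | fi | ii | LBB | LLf; L -> f | ii | LBB | LLf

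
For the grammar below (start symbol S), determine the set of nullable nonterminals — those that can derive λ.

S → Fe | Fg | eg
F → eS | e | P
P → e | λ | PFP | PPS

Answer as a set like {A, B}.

Directly nullable (have an ε-rule): {P}.
F is nullable via F -> P (every symbol on the right is already known nullable).
Not nullable: S — each has a terminal in every rule's right-hand side or depends on a non-nullable symbol.

{F, P}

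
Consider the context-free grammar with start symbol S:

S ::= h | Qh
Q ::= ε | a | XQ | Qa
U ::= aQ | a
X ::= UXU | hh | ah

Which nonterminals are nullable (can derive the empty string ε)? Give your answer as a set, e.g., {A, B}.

{Q}

Directly nullable (have an ε-rule): {Q}.
Not nullable: S, U, X — each has a terminal in every rule's right-hand side or depends on a non-nullable symbol.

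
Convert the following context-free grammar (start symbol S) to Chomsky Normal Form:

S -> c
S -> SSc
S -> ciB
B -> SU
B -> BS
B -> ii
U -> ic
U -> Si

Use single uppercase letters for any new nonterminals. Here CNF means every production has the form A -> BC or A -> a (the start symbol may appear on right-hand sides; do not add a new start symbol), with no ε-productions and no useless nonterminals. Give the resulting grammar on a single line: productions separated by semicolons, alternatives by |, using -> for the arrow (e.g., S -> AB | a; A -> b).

S -> c | CD | SE; A -> i; B -> AA | BS | SU; C -> c; D -> AB; E -> SC; U -> AC | SA

No ε-productions.
No unit productions to eliminate.
TERM: introduce C -> c, A -> i and substitute in every rule of length ≥2.
BIN: S -> CAB becomes S -> CD, D -> AB; S -> SSC becomes S -> SE, E -> SC.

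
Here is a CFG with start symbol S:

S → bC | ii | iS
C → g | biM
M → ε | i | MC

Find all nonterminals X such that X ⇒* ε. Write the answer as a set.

Directly nullable (have an ε-rule): {M}.
Not nullable: C, S — each has a terminal in every rule's right-hand side or depends on a non-nullable symbol.

{M}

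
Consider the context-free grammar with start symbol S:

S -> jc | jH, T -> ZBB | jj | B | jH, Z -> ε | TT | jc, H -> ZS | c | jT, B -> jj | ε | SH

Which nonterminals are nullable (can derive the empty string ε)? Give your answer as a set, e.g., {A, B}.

Directly nullable (have an ε-rule): {B, Z}.
T is nullable via T -> B (every symbol on the right is already known nullable).
Not nullable: H, S — each has a terminal in every rule's right-hand side or depends on a non-nullable symbol.

{B, T, Z}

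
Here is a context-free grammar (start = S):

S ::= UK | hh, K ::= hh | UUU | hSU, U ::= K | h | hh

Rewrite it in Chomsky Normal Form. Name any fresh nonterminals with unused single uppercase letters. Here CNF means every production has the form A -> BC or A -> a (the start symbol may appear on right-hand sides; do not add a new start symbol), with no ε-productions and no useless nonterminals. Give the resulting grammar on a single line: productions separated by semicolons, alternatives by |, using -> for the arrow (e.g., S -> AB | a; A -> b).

S -> AA | UK; A -> h; B -> SU; C -> UU; D -> SU; E -> UU; K -> AA | AB | UC; U -> h | AA | AD | UE

No ε-productions.
After unit-elimination: S -> UK | hh; K -> hh | UUU | hSU; U -> h | hh | UUU | hSU.
TERM: introduce A -> h and substitute in every rule of length ≥2.
BIN: K -> ASU becomes K -> AB, B -> SU; K -> UUU becomes K -> UC, C -> UU; U -> ASU becomes U -> AD, D -> SU; U -> UUU becomes U -> UE, E -> UU.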